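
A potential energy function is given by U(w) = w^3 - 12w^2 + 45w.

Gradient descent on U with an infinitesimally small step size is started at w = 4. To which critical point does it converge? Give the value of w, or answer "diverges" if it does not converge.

5

U'(w) = 3(w - 5)(w - 3), so U'(4) = -3.
Gradient descent moves in the -U' direction, i.e. w is increasing.
The nearest critical point in that direction is w = 5, where U'' = 6 > 0 (a local minimum). The iterate converges there.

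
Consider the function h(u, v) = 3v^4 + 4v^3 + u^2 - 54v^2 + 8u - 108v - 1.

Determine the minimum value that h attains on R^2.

h(u,v) separates as P(u) + Q(v) − 1, so its minimum is min P + min Q − 1.
P'(u) = 2u + 8 vanishes at u ∈ {-4}; Q'(v) = 12(v - 3)(v + 1)(v + 3) vanishes at v ∈ {-3, -1, 3}.
Local minima of P (where P''>0): P(-4)=-16. Local minima of Q: Q(-3)=-27, Q(3)=-459.
So the global minimum of h is P(-4) + Q(3) − 1 = -16 − 459 − 1 = -476, attained at (-4, 3).

-476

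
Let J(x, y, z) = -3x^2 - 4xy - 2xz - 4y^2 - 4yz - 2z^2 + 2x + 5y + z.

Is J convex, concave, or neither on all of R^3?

J is quadratic, so its Hessian is the constant matrix H = [[-6, -4, -2], [-4, -8, -4], [-2, -4, -4]].
Leading principal minors: -6, 32, -64.
Signs alternate −, +, − ⇒ H ≺ 0 ⇒ concave.

concave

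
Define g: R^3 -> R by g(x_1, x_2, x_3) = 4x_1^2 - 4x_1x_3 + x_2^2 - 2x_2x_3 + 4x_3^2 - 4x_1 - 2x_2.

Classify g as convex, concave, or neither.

g is quadratic, so its Hessian is the constant matrix H = [[8, 0, -4], [0, 2, -2], [-4, -2, 8]].
Leading principal minors: 8, 16, 64.
All positive ⇒ H ≻ 0 ⇒ convex.

convex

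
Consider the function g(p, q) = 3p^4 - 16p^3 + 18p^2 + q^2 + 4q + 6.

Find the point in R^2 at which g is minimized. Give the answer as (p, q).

g(p,q) separates as A(p) + B(q) + 6, so its minimum is min A + min B + 6.
A'(p) = 12p(p - 3)(p - 1) vanishes at p ∈ {0, 1, 3}; B'(q) = 2q + 4 vanishes at q ∈ {-2}.
Local minima of A (where A''>0): A(0)=0, A(3)=-27. Local minima of B: B(-2)=-4.
So the global minimum of g is A(3) + B(-2) + 6 = -27 − 4 + 6 = -25, attained at (3, -2).

(3, -2)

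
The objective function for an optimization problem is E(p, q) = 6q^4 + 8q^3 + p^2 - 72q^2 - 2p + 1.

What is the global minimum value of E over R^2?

-378

E(p,q) separates as A(p) + B(q) + 1, so its minimum is min A + min B + 1.
A'(p) = 2p - 2 vanishes at p ∈ {1}; B'(q) = 24q(q - 2)(q + 3) vanishes at q ∈ {-3, 0, 2}.
Local minima of A (where A''>0): A(1)=-1. Local minima of B: B(-3)=-378, B(2)=-128.
So the global minimum of E is A(1) + B(-3) + 1 = -1 − 378 + 1 = -378, attained at (1, -3).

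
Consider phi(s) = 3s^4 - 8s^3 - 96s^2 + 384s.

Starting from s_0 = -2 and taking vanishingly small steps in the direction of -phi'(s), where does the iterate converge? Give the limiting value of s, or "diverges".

phi'(s) = 12(s - 4)(s - 2)(s + 4), so phi'(-2) = 576.
Gradient descent moves in the -phi' direction, i.e. s is decreasing.
The nearest critical point in that direction is s = -4, where phi'' = 576 > 0 (a local minimum). The iterate converges there.

-4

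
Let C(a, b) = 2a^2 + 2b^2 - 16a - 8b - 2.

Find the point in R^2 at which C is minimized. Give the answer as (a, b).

(4, 2)

C(a,b) separates as P(a) + Q(b) − 2, so its minimum is min P + min Q − 2.
P'(a) = 4a - 16 vanishes at a ∈ {4}; Q'(b) = 4b - 8 vanishes at b ∈ {2}.
Local minima of P (where P''>0): P(4)=-32. Local minima of Q: Q(2)=-8.
So the global minimum of C is P(4) + Q(2) − 2 = -32 − 8 − 2 = -42, attained at (4, 2).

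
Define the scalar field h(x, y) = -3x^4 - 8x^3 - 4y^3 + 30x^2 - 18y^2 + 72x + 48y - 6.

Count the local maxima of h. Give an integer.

h separates as a function of x plus a function of y, so ∇h=0 decouples.
∂h/∂x = -12(x - 2)(x + 1)(x + 3) = 0 at x ∈ {-3, -1, 2}; ∂h/∂y = -12(y - 1)(y + 4) = 0 at y ∈ {-4, 1}.
The Hessian is diagonal: diag(h_xx, h_yy). Second derivatives: h_xx(-3)=-120, h_xx(-1)=72, h_xx(2)=-180; h_yy(-4)=60, h_yy(1)=-60.
Local maxima occur where both diagonal entries negative: (-3, 1), (2, 1). Count: 2.

2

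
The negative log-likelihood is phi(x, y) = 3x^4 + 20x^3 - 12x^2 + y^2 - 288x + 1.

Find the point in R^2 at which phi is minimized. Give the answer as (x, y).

(2, 0)

phi(x,y) separates as P(x) + Q(y) + 1, so its minimum is min P + min Q + 1.
P'(x) = 12(x - 2)(x + 3)(x + 4) vanishes at x ∈ {-4, -3, 2}; Q'(y) = 2y vanishes at y ∈ {0}.
Local minima of P (where P''>0): P(-4)=448, P(2)=-416. Local minima of Q: Q(0)=0.
So the global minimum of phi is P(2) + Q(0) + 1 = -416 + 0 + 1 = -415, attained at (2, 0).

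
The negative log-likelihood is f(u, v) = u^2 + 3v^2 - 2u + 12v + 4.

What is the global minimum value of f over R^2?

f(u,v) separates as P(u) + Q(v) + 4, so its minimum is min P + min Q + 4.
P'(u) = 2u - 2 vanishes at u ∈ {1}; Q'(v) = 6v + 12 vanishes at v ∈ {-2}.
Local minima of P (where P''>0): P(1)=-1. Local minima of Q: Q(-2)=-12.
So the global minimum of f is P(1) + Q(-2) + 4 = -1 − 12 + 4 = -9, attained at (1, -2).

-9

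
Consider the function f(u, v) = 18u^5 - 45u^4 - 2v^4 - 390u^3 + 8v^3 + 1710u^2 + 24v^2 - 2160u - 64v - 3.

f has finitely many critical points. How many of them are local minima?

2

f separates as a function of u plus a function of v, so ∇f=0 decouples.
∂f/∂u = 90(u - 3)(u - 2)(u - 1)(u + 4) = 0 at u ∈ {-4, 1, 2, 3}; ∂f/∂v = -8(v - 4)(v - 1)(v + 2) = 0 at v ∈ {-2, 1, 4}.
The Hessian is diagonal: diag(f_uu, f_vv). Second derivatives: f_uu(-4)=-18900, f_uu(1)=900, f_uu(2)=-540, f_uu(3)=1260; f_vv(-2)=-144, f_vv(1)=72, f_vv(4)=-144.
Local minima occur where both diagonal entries positive: (1, 1), (3, 1). Count: 2.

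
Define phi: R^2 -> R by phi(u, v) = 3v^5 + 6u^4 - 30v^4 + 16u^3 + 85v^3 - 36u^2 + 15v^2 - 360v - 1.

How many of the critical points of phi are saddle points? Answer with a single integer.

6

phi separates as a function of u plus a function of v, so ∇phi=0 decouples.
∂phi/∂u = 24u(u - 1)(u + 3) = 0 at u ∈ {-3, 0, 1}; ∂phi/∂v = 15(v - 4)(v - 3)(v - 2)(v + 1) = 0 at v ∈ {-1, 2, 3, 4}.
The Hessian is diagonal: diag(phi_uu, phi_vv). Second derivatives: phi_uu(-3)=288, phi_uu(0)=-72, phi_uu(1)=96; phi_vv(-1)=-900, phi_vv(2)=90, phi_vv(3)=-60, phi_vv(4)=150.
Saddle points occur where the two diagonal entries have opposite signs: (-3, -1), (-3, 3), (0, 2), (0, 4), (1, -1), (1, 3). Count: 6.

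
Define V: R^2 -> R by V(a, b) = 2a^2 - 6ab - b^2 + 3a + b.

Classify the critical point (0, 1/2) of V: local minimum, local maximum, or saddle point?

The Hessian of V is constant: H = [[4, -6], [-6, -2]].
det(H) = 4·(-2) − (-6)² = -44.
Since det(H) < 0, H is indefinite and the critical point is a saddle point.

saddle point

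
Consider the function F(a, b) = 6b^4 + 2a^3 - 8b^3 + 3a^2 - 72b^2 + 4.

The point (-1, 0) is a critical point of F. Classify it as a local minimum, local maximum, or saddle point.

local maximum

The mixed partial ∂²F/∂a∂b is 0, so the Hessian at any point is diag(F_aa, F_bb) = diag(6(2a + 1), 24(3b^2 - 2b - 6)).
At (-1, 0): H = diag(-6, -144).
Both eigenvalues are negative, so H is negative definite: a local maximum.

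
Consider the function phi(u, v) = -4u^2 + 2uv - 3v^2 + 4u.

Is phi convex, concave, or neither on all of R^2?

phi is quadratic, so its Hessian is the constant matrix H = [[-8, 2], [2, -6]].
det(H) = 44, tr(H) = -14.
det(H) > 0 and tr(H) < 0, so H is negative definite everywhere: concave.

concave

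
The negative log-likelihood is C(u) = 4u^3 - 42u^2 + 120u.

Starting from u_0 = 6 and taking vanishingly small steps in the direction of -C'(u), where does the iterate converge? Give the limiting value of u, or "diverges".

C'(u) = 12(u - 5)(u - 2), so C'(6) = 48.
Gradient descent moves in the -C' direction, i.e. u is decreasing.
The nearest critical point in that direction is u = 5, where C'' = 36 > 0 (a local minimum). The iterate converges there.

5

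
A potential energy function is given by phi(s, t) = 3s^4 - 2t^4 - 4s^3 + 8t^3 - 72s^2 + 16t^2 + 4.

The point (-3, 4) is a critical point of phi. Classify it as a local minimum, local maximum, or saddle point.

The mixed partial ∂²phi/∂s∂t is 0, so the Hessian at any point is diag(phi_ss, phi_tt) = diag(12(3s^2 - 2s - 12), 8(-3t^2 + 6t + 4)).
At (-3, 4): H = diag(252, -160).
The eigenvalues have opposite signs, so H is indefinite: a saddle point.

saddle point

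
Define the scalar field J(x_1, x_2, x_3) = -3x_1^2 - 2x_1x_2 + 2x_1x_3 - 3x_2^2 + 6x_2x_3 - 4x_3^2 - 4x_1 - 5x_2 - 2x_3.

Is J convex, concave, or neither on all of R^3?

concave

J is quadratic, so its Hessian is the constant matrix H = [[-6, -2, 2], [-2, -6, 6], [2, 6, -8]].
Leading principal minors: -6, 32, -64.
Signs alternate −, +, − ⇒ H ≺ 0 ⇒ concave.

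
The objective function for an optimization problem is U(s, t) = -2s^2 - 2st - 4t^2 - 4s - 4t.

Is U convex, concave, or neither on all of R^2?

U is quadratic, so its Hessian is the constant matrix H = [[-4, -2], [-2, -8]].
det(H) = 28, tr(H) = -12.
det(H) > 0 and tr(H) < 0, so H is negative definite everywhere: concave.

concave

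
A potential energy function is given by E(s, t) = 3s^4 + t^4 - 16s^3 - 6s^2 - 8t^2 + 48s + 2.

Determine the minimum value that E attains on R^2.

E(s,t) separates as P(s) + Q(t) + 2, so its minimum is min P + min Q + 2.
P'(s) = 12(s - 4)(s - 1)(s + 1) vanishes at s ∈ {-1, 1, 4}; Q'(t) = 4t(t - 2)(t + 2) vanishes at t ∈ {-2, 0, 2}.
Local minima of P (where P''>0): P(-1)=-35, P(4)=-160. Local minima of Q: Q(-2)=-16, Q(2)=-16.
So the global minimum of E is P(4) + Q(-2) + 2 = -160 − 16 + 2 = -174, attained at (4, -2).

-174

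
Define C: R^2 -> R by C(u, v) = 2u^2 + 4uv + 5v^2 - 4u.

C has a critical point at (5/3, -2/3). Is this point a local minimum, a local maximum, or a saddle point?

local minimum

The Hessian of C is constant: H = [[4, 4], [4, 10]].
det(H) = 4·10 − 4² = 24.
det(H) > 0 and tr(H) = 14 > 0, so H is positive definite and the point is a local minimum.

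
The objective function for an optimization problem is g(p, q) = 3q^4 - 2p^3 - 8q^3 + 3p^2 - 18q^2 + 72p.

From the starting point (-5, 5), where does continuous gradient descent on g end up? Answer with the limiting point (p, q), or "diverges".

g is separable, so gradient descent decouples: p follows -∂g/∂p, q follows -∂g/∂q.
∂g/∂p = -6(p - 4)(p + 3); at p=-5 this is -108, so p increases.
∂g/∂q = 12q(q - 3)(q + 1); at q=5 this is 720, so q decreases.
p converges to its nearest critical value -3 (a local min of the p-part); q converges to 3. The iterate converges to (-3, 3).

(-3, 3)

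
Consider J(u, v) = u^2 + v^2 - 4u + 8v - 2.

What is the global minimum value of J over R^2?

-22

J(u,v) separates as P(u) + Q(v) − 2, so its minimum is min P + min Q − 2.
P'(u) = 2u - 4 vanishes at u ∈ {2}; Q'(v) = 2v + 8 vanishes at v ∈ {-4}.
Local minima of P (where P''>0): P(2)=-4. Local minima of Q: Q(-4)=-16.
So the global minimum of J is P(2) + Q(-4) − 2 = -4 − 16 − 2 = -22, attained at (2, -4).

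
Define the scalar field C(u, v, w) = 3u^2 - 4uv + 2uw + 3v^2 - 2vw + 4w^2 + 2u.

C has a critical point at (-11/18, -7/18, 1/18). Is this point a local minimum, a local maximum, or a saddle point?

The Hessian is constant: H = [[6, -4, 2], [-4, 6, -2], [2, -2, 8]].
Leading principal minors: Δ₁ = 6, Δ₂ = 20, Δ₃ = 144.
All leading minors are positive, so H is positive definite: a local minimum.

local minimum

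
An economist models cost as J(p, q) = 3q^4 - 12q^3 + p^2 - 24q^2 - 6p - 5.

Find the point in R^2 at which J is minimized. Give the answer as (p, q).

J(p,q) separates as A(p) + B(q) − 5, so its minimum is min A + min B − 5.
A'(p) = 2p - 6 vanishes at p ∈ {3}; B'(q) = 12q(q - 4)(q + 1) vanishes at q ∈ {-1, 0, 4}.
Local minima of A (where A''>0): A(3)=-9. Local minima of B: B(-1)=-9, B(4)=-384.
So the global minimum of J is A(3) + B(4) − 5 = -9 − 384 − 5 = -398, attained at (3, 4).

(3, 4)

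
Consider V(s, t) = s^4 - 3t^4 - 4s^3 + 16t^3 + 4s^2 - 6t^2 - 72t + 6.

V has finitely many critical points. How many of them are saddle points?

V separates as a function of s plus a function of t, so ∇V=0 decouples.
∂V/∂s = 4s(s - 2)(s - 1) = 0 at s ∈ {0, 1, 2}; ∂V/∂t = -12(t - 3)(t - 2)(t + 1) = 0 at t ∈ {-1, 2, 3}.
The Hessian is diagonal: diag(V_ss, V_tt). Second derivatives: V_ss(0)=8, V_ss(1)=-4, V_ss(2)=8; V_tt(-1)=-144, V_tt(2)=36, V_tt(3)=-48.
Saddle points occur where the two diagonal entries have opposite signs: (0, -1), (0, 3), (1, 2), (2, -1), (2, 3). Count: 5.

5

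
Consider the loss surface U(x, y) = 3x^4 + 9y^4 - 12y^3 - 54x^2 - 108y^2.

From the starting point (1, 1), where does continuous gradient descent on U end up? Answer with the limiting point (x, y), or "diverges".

U is separable, so gradient descent decouples: x follows -∂U/∂x, y follows -∂U/∂y.
∂U/∂x = 12x(x - 3)(x + 3); at x=1 this is -96, so x increases.
∂U/∂y = 36y(y - 3)(y + 2); at y=1 this is -216, so y increases.
x converges to its nearest critical value 3 (a local min of the x-part); y converges to 3. The iterate converges to (3, 3).

(3, 3)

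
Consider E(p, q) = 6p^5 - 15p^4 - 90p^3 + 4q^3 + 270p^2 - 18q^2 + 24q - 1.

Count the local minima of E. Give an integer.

E separates as a function of p plus a function of q, so ∇E=0 decouples.
∂E/∂p = 30p(p - 3)(p - 2)(p + 3) = 0 at p ∈ {-3, 0, 2, 3}; ∂E/∂q = 12(q - 2)(q - 1) = 0 at q ∈ {1, 2}.
The Hessian is diagonal: diag(E_pp, E_qq). Second derivatives: E_pp(-3)=-2700, E_pp(0)=540, E_pp(2)=-300, E_pp(3)=540; E_qq(1)=-12, E_qq(2)=12.
Local minima occur where both diagonal entries positive: (0, 2), (3, 2). Count: 2.

2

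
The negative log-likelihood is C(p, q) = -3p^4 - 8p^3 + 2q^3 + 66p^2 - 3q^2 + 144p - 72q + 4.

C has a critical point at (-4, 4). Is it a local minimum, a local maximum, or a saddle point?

saddle point

The mixed partial ∂²C/∂p∂q is 0, so the Hessian at any point is diag(C_pp, C_qq) = diag(12(-3p^2 - 4p + 11), 6(2q - 1)).
At (-4, 4): H = diag(-252, 42).
The eigenvalues have opposite signs, so H is indefinite: a saddle point.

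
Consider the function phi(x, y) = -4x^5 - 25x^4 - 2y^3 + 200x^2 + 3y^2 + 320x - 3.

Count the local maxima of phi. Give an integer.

2

phi separates as a function of x plus a function of y, so ∇phi=0 decouples.
∂phi/∂x = -20(x - 2)(x + 1)(x + 2)(x + 4) = 0 at x ∈ {-4, -2, -1, 2}; ∂phi/∂y = -6y(y - 1) = 0 at y ∈ {0, 1}.
The Hessian is diagonal: diag(phi_xx, phi_yy). Second derivatives: phi_xx(-4)=720, phi_xx(-2)=-160, phi_xx(-1)=180, phi_xx(2)=-1440; phi_yy(0)=6, phi_yy(1)=-6.
Local maxima occur where both diagonal entries negative: (-2, 1), (2, 1). Count: 2.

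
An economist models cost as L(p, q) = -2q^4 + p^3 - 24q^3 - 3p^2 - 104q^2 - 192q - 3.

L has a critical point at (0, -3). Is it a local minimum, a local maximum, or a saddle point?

saddle point

The mixed partial ∂²L/∂p∂q is 0, so the Hessian at any point is diag(L_pp, L_qq) = diag(6(p - 1), -8(3q^2 + 18q + 26)).
At (0, -3): H = diag(-6, 8).
The eigenvalues have opposite signs, so H is indefinite: a saddle point.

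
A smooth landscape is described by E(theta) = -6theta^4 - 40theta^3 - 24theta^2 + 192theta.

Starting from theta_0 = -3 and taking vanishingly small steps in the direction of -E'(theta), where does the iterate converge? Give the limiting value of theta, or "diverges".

-2

E'(theta) = -24(theta - 1)(theta + 2)(theta + 4), so E'(-3) = -96.
Gradient descent moves in the -E' direction, i.e. theta is increasing.
The nearest critical point in that direction is theta = -2, where E'' = 144 > 0 (a local minimum). The iterate converges there.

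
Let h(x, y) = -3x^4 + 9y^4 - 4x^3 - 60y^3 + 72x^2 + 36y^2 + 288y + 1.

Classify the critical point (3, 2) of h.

The mixed partial ∂²h/∂x∂y is 0, so the Hessian at any point is diag(h_xx, h_yy) = diag(12(-3x^2 - 2x + 12), 36(3y^2 - 10y + 2)).
At (3, 2): H = diag(-252, -216).
Both eigenvalues are negative, so H is negative definite: a local maximum.

local maximum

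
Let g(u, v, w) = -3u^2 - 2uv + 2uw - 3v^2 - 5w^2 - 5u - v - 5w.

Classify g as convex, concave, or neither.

g is quadratic, so its Hessian is the constant matrix H = [[-6, -2, 2], [-2, -6, 0], [2, 0, -10]].
Leading principal minors: -6, 32, -296.
Signs alternate −, +, − ⇒ H ≺ 0 ⇒ concave.

concave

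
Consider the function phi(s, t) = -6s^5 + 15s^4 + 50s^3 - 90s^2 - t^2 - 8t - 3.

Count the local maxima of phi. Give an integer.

2

phi separates as a function of s plus a function of t, so ∇phi=0 decouples.
∂phi/∂s = -30s(s - 3)(s - 1)(s + 2) = 0 at s ∈ {-2, 0, 1, 3}; ∂phi/∂t = -2(t + 4) = 0 at t ∈ {-4}.
The Hessian is diagonal: diag(phi_ss, phi_tt). Second derivatives: phi_ss(-2)=900, phi_ss(0)=-180, phi_ss(1)=180, phi_ss(3)=-900; phi_tt(-4)=-2.
Local maxima occur where both diagonal entries negative: (0, -4), (3, -4). Count: 2.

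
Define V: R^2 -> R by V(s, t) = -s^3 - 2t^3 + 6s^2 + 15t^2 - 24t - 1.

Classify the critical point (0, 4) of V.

The mixed partial ∂²V/∂s∂t is 0, so the Hessian at any point is diag(V_ss, V_tt) = diag(6(-s + 2), 6(-2t + 5)).
At (0, 4): H = diag(12, -18).
The eigenvalues have opposite signs, so H is indefinite: a saddle point.

saddle point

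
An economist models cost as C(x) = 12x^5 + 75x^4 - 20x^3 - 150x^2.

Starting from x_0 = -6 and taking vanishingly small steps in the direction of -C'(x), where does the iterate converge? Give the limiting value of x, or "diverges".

diverges

C'(x) = 60x(x - 1)(x + 1)(x + 5), so C'(-6) = 12600.
Gradient descent moves in the -C' direction, i.e. x is decreasing.
There is no critical point below x=-6, and C' keeps the same sign, so the iterate runs off to −∞.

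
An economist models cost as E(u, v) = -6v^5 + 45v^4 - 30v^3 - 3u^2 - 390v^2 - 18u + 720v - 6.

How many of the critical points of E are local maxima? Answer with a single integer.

2

E separates as a function of u plus a function of v, so ∇E=0 decouples.
∂E/∂u = -6(u + 3) = 0 at u ∈ {-3}; ∂E/∂v = -30(v - 4)(v - 3)(v - 1)(v + 2) = 0 at v ∈ {-2, 1, 3, 4}.
The Hessian is diagonal: diag(E_uu, E_vv). Second derivatives: E_uu(-3)=-6; E_vv(-2)=2700, E_vv(1)=-540, E_vv(3)=300, E_vv(4)=-540.
Local maxima occur where both diagonal entries negative: (-3, 1), (-3, 4). Count: 2.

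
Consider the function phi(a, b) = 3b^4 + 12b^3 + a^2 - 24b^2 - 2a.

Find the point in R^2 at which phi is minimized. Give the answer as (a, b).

(1, -4)

phi(a,b) separates as P(a) + Q(b), so its minimum is min P + min Q.
P'(a) = 2a - 2 vanishes at a ∈ {1}; Q'(b) = 12b(b - 1)(b + 4) vanishes at b ∈ {-4, 0, 1}.
Local minima of P (where P''>0): P(1)=-1. Local minima of Q: Q(-4)=-384, Q(1)=-9.
So the global minimum of phi is P(1) + Q(-4) = -1 − 384 = -385, attained at (1, -4).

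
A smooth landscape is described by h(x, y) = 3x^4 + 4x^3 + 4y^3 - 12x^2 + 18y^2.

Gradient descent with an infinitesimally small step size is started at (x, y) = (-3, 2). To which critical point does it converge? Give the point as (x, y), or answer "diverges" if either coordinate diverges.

(-2, 0)

h is separable, so gradient descent decouples: x follows -∂h/∂x, y follows -∂h/∂y.
∂h/∂x = 12x(x - 1)(x + 2); at x=-3 this is -144, so x increases.
∂h/∂y = 12y(y + 3); at y=2 this is 120, so y decreases.
x converges to its nearest critical value -2 (a local min of the x-part); y converges to 0. The iterate converges to (-2, 0).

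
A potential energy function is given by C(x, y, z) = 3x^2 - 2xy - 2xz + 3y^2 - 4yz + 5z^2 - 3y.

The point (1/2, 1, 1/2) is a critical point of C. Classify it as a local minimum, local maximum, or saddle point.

local minimum

The Hessian is constant: H = [[6, -2, -2], [-2, 6, -4], [-2, -4, 10]].
Leading principal minors: Δ₁ = 6, Δ₂ = 32, Δ₃ = 168.
All leading minors are positive, so H is positive definite: a local minimum.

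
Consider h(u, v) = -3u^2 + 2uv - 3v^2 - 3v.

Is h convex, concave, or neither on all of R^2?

concave

h is quadratic, so its Hessian is the constant matrix H = [[-6, 2], [2, -6]].
det(H) = 32, tr(H) = -12.
det(H) > 0 and tr(H) < 0, so H is negative definite everywhere: concave.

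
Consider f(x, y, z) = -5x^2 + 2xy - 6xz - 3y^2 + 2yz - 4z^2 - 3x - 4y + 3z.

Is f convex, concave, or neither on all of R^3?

concave

f is quadratic, so its Hessian is the constant matrix H = [[-10, 2, -6], [2, -6, 2], [-6, 2, -8]].
Leading principal minors: -10, 56, -240.
Signs alternate −, +, − ⇒ H ≺ 0 ⇒ concave.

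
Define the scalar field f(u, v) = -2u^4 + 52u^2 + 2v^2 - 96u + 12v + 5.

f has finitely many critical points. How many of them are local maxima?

f separates as a function of u plus a function of v, so ∇f=0 decouples.
∂f/∂u = -8(u - 3)(u - 1)(u + 4) = 0 at u ∈ {-4, 1, 3}; ∂f/∂v = 4(v + 3) = 0 at v ∈ {-3}.
The Hessian is diagonal: diag(f_uu, f_vv). Second derivatives: f_uu(-4)=-280, f_uu(1)=80, f_uu(3)=-112; f_vv(-3)=4.
Local maxima occur where both diagonal entries negative: none. Count: 0.

0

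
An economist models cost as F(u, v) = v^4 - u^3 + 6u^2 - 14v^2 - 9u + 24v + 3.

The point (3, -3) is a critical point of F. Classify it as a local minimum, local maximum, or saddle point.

saddle point

The mixed partial ∂²F/∂u∂v is 0, so the Hessian at any point is diag(F_uu, F_vv) = diag(6(-u + 2), 4(3v^2 - 7)).
At (3, -3): H = diag(-6, 80).
The eigenvalues have opposite signs, so H is indefinite: a saddle point.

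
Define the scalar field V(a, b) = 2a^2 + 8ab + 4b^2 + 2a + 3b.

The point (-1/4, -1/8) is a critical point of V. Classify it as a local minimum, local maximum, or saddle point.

saddle point

The Hessian of V is constant: H = [[4, 8], [8, 8]].
det(H) = 4·8 − 8² = -32.
Since det(H) < 0, H is indefinite and the critical point is a saddle point.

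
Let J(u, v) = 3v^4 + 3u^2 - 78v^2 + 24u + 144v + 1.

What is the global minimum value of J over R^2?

J(u,v) separates as P(u) + Q(v) + 1, so its minimum is min P + min Q + 1.
P'(u) = 6u + 24 vanishes at u ∈ {-4}; Q'(v) = 12(v - 3)(v - 1)(v + 4) vanishes at v ∈ {-4, 1, 3}.
Local minima of P (where P''>0): P(-4)=-48. Local minima of Q: Q(-4)=-1056, Q(3)=-27.
So the global minimum of J is P(-4) + Q(-4) + 1 = -48 − 1056 + 1 = -1103, attained at (-4, -4).

-1103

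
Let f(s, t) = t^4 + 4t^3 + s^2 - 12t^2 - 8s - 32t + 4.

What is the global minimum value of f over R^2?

f(s,t) separates as P(s) + Q(t) + 4, so its minimum is min P + min Q + 4.
P'(s) = 2s - 8 vanishes at s ∈ {4}; Q'(t) = 4(t - 2)(t + 1)(t + 4) vanishes at t ∈ {-4, -1, 2}.
Local minima of P (where P''>0): P(4)=-16. Local minima of Q: Q(-4)=-64, Q(2)=-64.
So the global minimum of f is P(4) + Q(-4) + 4 = -16 − 64 + 4 = -76, attained at (4, -4).

-76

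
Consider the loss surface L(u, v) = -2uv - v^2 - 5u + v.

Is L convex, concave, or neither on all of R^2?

L is quadratic, so its Hessian is the constant matrix H = [[0, -2], [-2, -2]].
det(H) = -4, tr(H) = -2.
det(H) < 0, so H is indefinite: neither convex nor concave.

neither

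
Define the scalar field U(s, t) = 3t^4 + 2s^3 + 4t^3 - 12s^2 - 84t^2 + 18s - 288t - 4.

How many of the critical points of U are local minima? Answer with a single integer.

2

U separates as a function of s plus a function of t, so ∇U=0 decouples.
∂U/∂s = 6(s - 3)(s - 1) = 0 at s ∈ {1, 3}; ∂U/∂t = 12(t - 4)(t + 2)(t + 3) = 0 at t ∈ {-3, -2, 4}.
The Hessian is diagonal: diag(U_ss, U_tt). Second derivatives: U_ss(1)=-12, U_ss(3)=12; U_tt(-3)=84, U_tt(-2)=-72, U_tt(4)=504.
Local minima occur where both diagonal entries positive: (3, -3), (3, 4). Count: 2.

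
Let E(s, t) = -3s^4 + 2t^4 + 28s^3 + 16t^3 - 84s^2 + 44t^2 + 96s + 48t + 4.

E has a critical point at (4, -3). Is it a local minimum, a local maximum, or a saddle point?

saddle point

The mixed partial ∂²E/∂s∂t is 0, so the Hessian at any point is diag(E_ss, E_tt) = diag(12(-3s^2 + 14s - 14), 8(3t^2 + 12t + 11)).
At (4, -3): H = diag(-72, 16).
The eigenvalues have opposite signs, so H is indefinite: a saddle point.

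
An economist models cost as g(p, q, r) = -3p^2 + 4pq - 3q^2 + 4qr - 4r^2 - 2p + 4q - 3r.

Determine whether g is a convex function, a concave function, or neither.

g is quadratic, so its Hessian is the constant matrix H = [[-6, 4, 0], [4, -6, 4], [0, 4, -8]].
Leading principal minors: -6, 20, -64.
Signs alternate −, +, − ⇒ H ≺ 0 ⇒ concave.

concave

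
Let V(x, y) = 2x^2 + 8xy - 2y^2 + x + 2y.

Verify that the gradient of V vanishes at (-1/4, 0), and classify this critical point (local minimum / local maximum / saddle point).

∇V = (4x + 8y + 1, 8x - 4y + 2); substituting (-1/4, 0) gives ∇V = (0, 0), so (-1/4, 0) is indeed a critical point.
The Hessian of V is constant: H = [[4, 8], [8, -4]].
det(H) = 4·(-4) − 8² = -80.
Since det(H) < 0, H is indefinite and the critical point is a saddle point.

saddle point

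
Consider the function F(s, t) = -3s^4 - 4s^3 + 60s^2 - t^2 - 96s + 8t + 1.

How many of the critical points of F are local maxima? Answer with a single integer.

2

F separates as a function of s plus a function of t, so ∇F=0 decouples.
∂F/∂s = -12(s - 2)(s - 1)(s + 4) = 0 at s ∈ {-4, 1, 2}; ∂F/∂t = -2(t - 4) = 0 at t ∈ {4}.
The Hessian is diagonal: diag(F_ss, F_tt). Second derivatives: F_ss(-4)=-360, F_ss(1)=60, F_ss(2)=-72; F_tt(4)=-2.
Local maxima occur where both diagonal entries negative: (-4, 4), (2, 4). Count: 2.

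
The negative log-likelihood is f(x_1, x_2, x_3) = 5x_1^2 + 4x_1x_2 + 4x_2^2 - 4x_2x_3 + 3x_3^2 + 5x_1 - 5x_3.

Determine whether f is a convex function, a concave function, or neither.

convex

f is quadratic, so its Hessian is the constant matrix H = [[10, 4, 0], [4, 8, -4], [0, -4, 6]].
Leading principal minors: 10, 64, 224.
All positive ⇒ H ≻ 0 ⇒ convex.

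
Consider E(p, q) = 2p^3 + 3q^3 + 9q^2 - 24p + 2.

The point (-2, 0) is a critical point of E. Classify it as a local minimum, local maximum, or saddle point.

The mixed partial ∂²E/∂p∂q is 0, so the Hessian at any point is diag(E_pp, E_qq) = diag(12p, 18(q + 1)).
At (-2, 0): H = diag(-24, 18).
The eigenvalues have opposite signs, so H is indefinite: a saddle point.

saddle point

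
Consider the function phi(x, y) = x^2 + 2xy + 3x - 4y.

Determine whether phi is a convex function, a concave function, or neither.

phi is quadratic, so its Hessian is the constant matrix H = [[2, 2], [2, 0]].
det(H) = -4, tr(H) = 2.
det(H) < 0, so H is indefinite: neither convex nor concave.

neither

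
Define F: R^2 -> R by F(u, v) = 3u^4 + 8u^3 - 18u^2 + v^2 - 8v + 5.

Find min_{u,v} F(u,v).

F(u,v) separates as P(u) + Q(v) + 5, so its minimum is min P + min Q + 5.
P'(u) = 12u(u - 1)(u + 3) vanishes at u ∈ {-3, 0, 1}; Q'(v) = 2v - 8 vanishes at v ∈ {4}.
Local minima of P (where P''>0): P(-3)=-135, P(1)=-7. Local minima of Q: Q(4)=-16.
So the global minimum of F is P(-3) + Q(4) + 5 = -135 − 16 + 5 = -146, attained at (-3, 4).

-146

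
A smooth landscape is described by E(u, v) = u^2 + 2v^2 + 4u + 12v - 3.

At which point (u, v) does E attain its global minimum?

E(u,v) separates as P(u) + Q(v) − 3, so its minimum is min P + min Q − 3.
P'(u) = 2u + 4 vanishes at u ∈ {-2}; Q'(v) = 4v + 12 vanishes at v ∈ {-3}.
Local minima of P (where P''>0): P(-2)=-4. Local minima of Q: Q(-3)=-18.
So the global minimum of E is P(-2) + Q(-3) − 3 = -4 − 18 − 3 = -25, attained at (-2, -3).

(-2, -3)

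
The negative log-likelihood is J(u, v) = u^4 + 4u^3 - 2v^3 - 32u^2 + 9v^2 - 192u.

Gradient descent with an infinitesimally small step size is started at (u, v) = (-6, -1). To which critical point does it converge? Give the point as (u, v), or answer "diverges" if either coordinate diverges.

(-4, 0)

J is separable, so gradient descent decouples: u follows -∂J/∂u, v follows -∂J/∂v.
∂J/∂u = 4(u - 4)(u + 3)(u + 4); at u=-6 this is -240, so u increases.
∂J/∂v = -6v(v - 3); at v=-1 this is -24, so v increases.
u converges to its nearest critical value -4 (a local min of the u-part); v converges to 0. The iterate converges to (-4, 0).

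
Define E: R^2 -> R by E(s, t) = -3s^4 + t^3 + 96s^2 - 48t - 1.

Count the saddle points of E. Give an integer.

E separates as a function of s plus a function of t, so ∇E=0 decouples.
∂E/∂s = -12s(s - 4)(s + 4) = 0 at s ∈ {-4, 0, 4}; ∂E/∂t = 3(t - 4)(t + 4) = 0 at t ∈ {-4, 4}.
The Hessian is diagonal: diag(E_ss, E_tt). Second derivatives: E_ss(-4)=-384, E_ss(0)=192, E_ss(4)=-384; E_tt(-4)=-24, E_tt(4)=24.
Saddle points occur where the two diagonal entries have opposite signs: (-4, 4), (0, -4), (4, 4). Count: 3.

3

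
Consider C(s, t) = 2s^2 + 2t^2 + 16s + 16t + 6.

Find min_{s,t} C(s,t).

-58

C(s,t) separates as P(s) + Q(t) + 6, so its minimum is min P + min Q + 6.
P'(s) = 4s + 16 vanishes at s ∈ {-4}; Q'(t) = 4(t + 4) vanishes at t ∈ {-4}.
Local minima of P (where P''>0): P(-4)=-32. Local minima of Q: Q(-4)=-32.
So the global minimum of C is P(-4) + Q(-4) + 6 = -32 − 32 + 6 = -58, attained at (-4, -4).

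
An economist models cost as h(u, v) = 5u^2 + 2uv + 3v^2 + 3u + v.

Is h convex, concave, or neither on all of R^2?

h is quadratic, so its Hessian is the constant matrix H = [[10, 2], [2, 6]].
det(H) = 56, tr(H) = 16.
det(H) > 0 and tr(H) > 0, so H is positive definite everywhere: convex.

convex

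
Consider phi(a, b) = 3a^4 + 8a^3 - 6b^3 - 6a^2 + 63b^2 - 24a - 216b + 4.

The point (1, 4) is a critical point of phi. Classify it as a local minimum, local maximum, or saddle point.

The mixed partial ∂²phi/∂a∂b is 0, so the Hessian at any point is diag(phi_aa, phi_bb) = diag(12(3a^2 + 4a - 1), 18(-2b + 7)).
At (1, 4): H = diag(72, -18).
The eigenvalues have opposite signs, so H is indefinite: a saddle point.

saddle point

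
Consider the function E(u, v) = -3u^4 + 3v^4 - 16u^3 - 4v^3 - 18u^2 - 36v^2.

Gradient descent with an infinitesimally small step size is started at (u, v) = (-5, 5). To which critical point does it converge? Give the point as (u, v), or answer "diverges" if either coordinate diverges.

E is separable, so gradient descent decouples: u follows -∂E/∂u, v follows -∂E/∂v.
∂E/∂u = -12u(u + 1)(u + 3); at u=-5 this is 480, so u decreases.
∂E/∂v = 12v(v - 3)(v + 2); at v=5 this is 840, so v decreases.
The u-coordinate has no critical point in that direction and runs off to infinity.

diverges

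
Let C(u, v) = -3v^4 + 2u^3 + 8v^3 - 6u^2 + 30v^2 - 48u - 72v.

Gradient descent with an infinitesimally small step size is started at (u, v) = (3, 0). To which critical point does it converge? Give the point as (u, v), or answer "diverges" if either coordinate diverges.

(4, 1)

C is separable, so gradient descent decouples: u follows -∂C/∂u, v follows -∂C/∂v.
∂C/∂u = 6(u - 4)(u + 2); at u=3 this is -30, so u increases.
∂C/∂v = -12(v - 3)(v - 1)(v + 2); at v=0 this is -72, so v increases.
u converges to its nearest critical value 4 (a local min of the u-part); v converges to 1. The iterate converges to (4, 1).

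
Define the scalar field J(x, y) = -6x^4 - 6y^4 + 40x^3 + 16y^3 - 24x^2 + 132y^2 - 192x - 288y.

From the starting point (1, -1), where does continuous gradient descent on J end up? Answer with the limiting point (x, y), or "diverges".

(2, 1)

J is separable, so gradient descent decouples: x follows -∂J/∂x, y follows -∂J/∂y.
∂J/∂x = -24(x - 4)(x - 2)(x + 1); at x=1 this is -144, so x increases.
∂J/∂y = -24(y - 4)(y - 1)(y + 3); at y=-1 this is -480, so y increases.
x converges to its nearest critical value 2 (a local min of the x-part); y converges to 1. The iterate converges to (2, 1).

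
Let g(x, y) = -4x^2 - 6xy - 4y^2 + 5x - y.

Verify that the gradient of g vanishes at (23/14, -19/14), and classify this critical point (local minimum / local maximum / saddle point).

∇g = (-8x - 6y + 5, -6x - 8y - 1); substituting (23/14, -19/14) gives ∇g = (0, 0), so (23/14, -19/14) is indeed a critical point.
The Hessian of g is constant: H = [[-8, -6], [-6, -8]].
det(H) = (-8)·(-8) − (-6)² = 28.
det(H) > 0 and tr(H) = -16 < 0, so H is negative definite and the point is a local maximum.

local maximum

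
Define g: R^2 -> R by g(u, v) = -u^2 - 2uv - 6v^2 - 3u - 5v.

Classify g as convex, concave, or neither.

g is quadratic, so its Hessian is the constant matrix H = [[-2, -2], [-2, -12]].
det(H) = 20, tr(H) = -14.
det(H) > 0 and tr(H) < 0, so H is negative definite everywhere: concave.

concave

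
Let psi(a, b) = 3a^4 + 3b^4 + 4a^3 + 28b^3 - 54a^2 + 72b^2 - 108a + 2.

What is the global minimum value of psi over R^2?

psi(a,b) separates as P(a) + Q(b) + 2, so its minimum is min P + min Q + 2.
P'(a) = 12(a - 3)(a + 1)(a + 3) vanishes at a ∈ {-3, -1, 3}; Q'(b) = 12b(b + 3)(b + 4) vanishes at b ∈ {-4, -3, 0}.
Local minima of P (where P''>0): P(-3)=-27, P(3)=-459. Local minima of Q: Q(-4)=128, Q(0)=0.
So the global minimum of psi is P(3) + Q(0) + 2 = -459 + 0 + 2 = -457, attained at (3, 0).

-457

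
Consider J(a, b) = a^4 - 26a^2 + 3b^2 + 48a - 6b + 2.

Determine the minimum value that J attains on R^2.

-353

J(a,b) separates as P(a) + Q(b) + 2, so its minimum is min P + min Q + 2.
P'(a) = 4(a - 3)(a - 1)(a + 4) vanishes at a ∈ {-4, 1, 3}; Q'(b) = 6b - 6 vanishes at b ∈ {1}.
Local minima of P (where P''>0): P(-4)=-352, P(3)=-9. Local minima of Q: Q(1)=-3.
So the global minimum of J is P(-4) + Q(1) + 2 = -352 − 3 + 2 = -353, attained at (-4, 1).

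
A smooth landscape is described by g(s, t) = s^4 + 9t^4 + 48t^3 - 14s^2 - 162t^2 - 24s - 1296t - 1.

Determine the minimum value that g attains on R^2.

-3439

g(s,t) separates as P(s) + Q(t) − 1, so its minimum is min P + min Q − 1.
P'(s) = 4(s - 3)(s + 1)(s + 2) vanishes at s ∈ {-2, -1, 3}; Q'(t) = 36(t - 3)(t + 3)(t + 4) vanishes at t ∈ {-4, -3, 3}.
Local minima of P (where P''>0): P(-2)=8, P(3)=-117. Local minima of Q: Q(-4)=1824, Q(3)=-3321.
So the global minimum of g is P(3) + Q(3) − 1 = -117 − 3321 − 1 = -3439, attained at (3, 3).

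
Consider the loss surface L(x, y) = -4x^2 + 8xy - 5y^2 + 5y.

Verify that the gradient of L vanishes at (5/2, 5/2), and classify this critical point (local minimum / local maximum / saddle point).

∇L = (-8x + 8y, 8x - 10y + 5); substituting (5/2, 5/2) gives ∇L = (0, 0), so (5/2, 5/2) is indeed a critical point.
The Hessian of L is constant: H = [[-8, 8], [8, -10]].
det(H) = (-8)·(-10) − 8² = 16.
det(H) > 0 and tr(H) = -18 < 0, so H is negative definite and the point is a local maximum.

local maximum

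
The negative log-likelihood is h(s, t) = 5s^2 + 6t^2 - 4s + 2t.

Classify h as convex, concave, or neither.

convex

h is quadratic, so its Hessian is the constant matrix H = [[10, 0], [0, 12]].
det(H) = 120, tr(H) = 22.
det(H) > 0 and tr(H) > 0, so H is positive definite everywhere: convex.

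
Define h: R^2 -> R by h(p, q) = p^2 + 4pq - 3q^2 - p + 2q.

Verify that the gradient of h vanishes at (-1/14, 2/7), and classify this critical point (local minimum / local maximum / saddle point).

∇h = (2p + 4q - 1, 4p - 6q + 2); substituting (-1/14, 2/7) gives ∇h = (0, 0), so (-1/14, 2/7) is indeed a critical point.
The Hessian of h is constant: H = [[2, 4], [4, -6]].
det(H) = 2·(-6) − 4² = -28.
Since det(H) < 0, H is indefinite and the critical point is a saddle point.

saddle point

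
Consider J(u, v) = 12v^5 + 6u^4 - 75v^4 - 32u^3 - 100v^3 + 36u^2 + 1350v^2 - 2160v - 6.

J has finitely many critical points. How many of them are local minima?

J separates as a function of u plus a function of v, so ∇J=0 decouples.
∂J/∂u = 24u(u - 3)(u - 1) = 0 at u ∈ {0, 1, 3}; ∂J/∂v = 60(v - 4)(v - 3)(v - 1)(v + 3) = 0 at v ∈ {-3, 1, 3, 4}.
The Hessian is diagonal: diag(J_uu, J_vv). Second derivatives: J_uu(0)=72, J_uu(1)=-48, J_uu(3)=144; J_vv(-3)=-10080, J_vv(1)=1440, J_vv(3)=-720, J_vv(4)=1260.
Local minima occur where both diagonal entries positive: (0, 1), (0, 4), (3, 1), (3, 4). Count: 4.

4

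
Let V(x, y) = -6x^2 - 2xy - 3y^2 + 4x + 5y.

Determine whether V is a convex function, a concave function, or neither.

V is quadratic, so its Hessian is the constant matrix H = [[-12, -2], [-2, -6]].
det(H) = 68, tr(H) = -18.
det(H) > 0 and tr(H) < 0, so H is negative definite everywhere: concave.

concave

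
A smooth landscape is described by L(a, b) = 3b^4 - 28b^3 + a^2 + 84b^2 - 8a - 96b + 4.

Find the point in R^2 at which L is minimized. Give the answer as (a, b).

(4, 4)

L(a,b) separates as P(a) + Q(b) + 4, so its minimum is min P + min Q + 4.
P'(a) = 2a - 8 vanishes at a ∈ {4}; Q'(b) = 12(b - 4)(b - 2)(b - 1) vanishes at b ∈ {1, 2, 4}.
Local minima of P (where P''>0): P(4)=-16. Local minima of Q: Q(1)=-37, Q(4)=-64.
So the global minimum of L is P(4) + Q(4) + 4 = -16 − 64 + 4 = -76, attained at (4, 4).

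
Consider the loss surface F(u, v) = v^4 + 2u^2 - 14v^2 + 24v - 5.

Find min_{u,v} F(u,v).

F(u,v) separates as P(u) + Q(v) − 5, so its minimum is min P + min Q − 5.
P'(u) = 4u vanishes at u ∈ {0}; Q'(v) = 4(v - 2)(v - 1)(v + 3) vanishes at v ∈ {-3, 1, 2}.
Local minima of P (where P''>0): P(0)=0. Local minima of Q: Q(-3)=-117, Q(2)=8.
So the global minimum of F is P(0) + Q(-3) − 5 = 0 − 117 − 5 = -122, attained at (0, -3).

-122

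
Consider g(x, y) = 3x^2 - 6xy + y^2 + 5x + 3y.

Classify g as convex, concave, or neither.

g is quadratic, so its Hessian is the constant matrix H = [[6, -6], [-6, 2]].
det(H) = -24, tr(H) = 8.
det(H) < 0, so H is indefinite: neither convex nor concave.

neither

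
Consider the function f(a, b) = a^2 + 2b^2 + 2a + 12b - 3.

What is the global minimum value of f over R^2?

-22

f(a,b) separates as P(a) + Q(b) − 3, so its minimum is min P + min Q − 3.
P'(a) = 2a + 2 vanishes at a ∈ {-1}; Q'(b) = 4b + 12 vanishes at b ∈ {-3}.
Local minima of P (where P''>0): P(-1)=-1. Local minima of Q: Q(-3)=-18.
So the global minimum of f is P(-1) + Q(-3) − 3 = -1 − 18 − 3 = -22, attained at (-1, -3).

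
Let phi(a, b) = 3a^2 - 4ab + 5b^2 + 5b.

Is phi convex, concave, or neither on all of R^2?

convex

phi is quadratic, so its Hessian is the constant matrix H = [[6, -4], [-4, 10]].
det(H) = 44, tr(H) = 16.
det(H) > 0 and tr(H) > 0, so H is positive definite everywhere: convex.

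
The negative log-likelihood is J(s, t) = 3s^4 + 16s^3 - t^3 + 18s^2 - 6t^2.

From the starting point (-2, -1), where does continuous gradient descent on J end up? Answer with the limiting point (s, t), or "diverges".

(-3, -4)

J is separable, so gradient descent decouples: s follows -∂J/∂s, t follows -∂J/∂t.
∂J/∂s = 12s(s + 1)(s + 3); at s=-2 this is 24, so s decreases.
∂J/∂t = -3t(t + 4); at t=-1 this is 9, so t decreases.
s converges to its nearest critical value -3 (a local min of the s-part); t converges to -4. The iterate converges to (-3, -4).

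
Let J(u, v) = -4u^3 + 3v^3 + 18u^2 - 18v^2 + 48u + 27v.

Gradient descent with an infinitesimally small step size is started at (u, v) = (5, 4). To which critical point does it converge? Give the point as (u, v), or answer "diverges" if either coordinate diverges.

J is separable, so gradient descent decouples: u follows -∂J/∂u, v follows -∂J/∂v.
∂J/∂u = -12(u - 4)(u + 1); at u=5 this is -72, so u increases.
∂J/∂v = 9(v - 3)(v - 1); at v=4 this is 27, so v decreases.
The u-coordinate has no critical point in that direction and runs off to infinity.

diverges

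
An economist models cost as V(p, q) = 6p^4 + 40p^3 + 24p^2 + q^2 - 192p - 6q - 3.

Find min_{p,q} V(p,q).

-134

V(p,q) separates as A(p) + B(q) − 3, so its minimum is min A + min B − 3.
A'(p) = 24(p - 1)(p + 2)(p + 4) vanishes at p ∈ {-4, -2, 1}; B'(q) = 2q - 6 vanishes at q ∈ {3}.
Local minima of A (where A''>0): A(-4)=128, A(1)=-122. Local minima of B: B(3)=-9.
So the global minimum of V is A(1) + B(3) − 3 = -122 − 9 − 3 = -134, attained at (1, 3).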